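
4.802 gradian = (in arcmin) 259.3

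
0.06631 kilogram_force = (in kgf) 0.06631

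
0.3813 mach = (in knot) 252.4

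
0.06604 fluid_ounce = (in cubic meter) 1.953e-06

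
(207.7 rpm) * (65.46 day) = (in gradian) 7.831e+09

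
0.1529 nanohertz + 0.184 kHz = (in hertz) 184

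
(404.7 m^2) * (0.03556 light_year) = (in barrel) 8.564e+17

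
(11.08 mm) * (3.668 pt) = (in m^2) 1.434e-05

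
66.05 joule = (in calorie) 15.79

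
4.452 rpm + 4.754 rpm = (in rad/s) 0.9641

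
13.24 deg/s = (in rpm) 2.207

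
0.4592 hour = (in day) 0.01913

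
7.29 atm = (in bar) 7.387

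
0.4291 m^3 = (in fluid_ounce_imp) 1.51e+04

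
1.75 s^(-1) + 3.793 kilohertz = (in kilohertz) 3.795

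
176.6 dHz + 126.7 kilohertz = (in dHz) 1.267e+06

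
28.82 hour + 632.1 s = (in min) 1740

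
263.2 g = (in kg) 0.2632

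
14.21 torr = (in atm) 0.0187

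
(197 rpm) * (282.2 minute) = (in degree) 2.001e+07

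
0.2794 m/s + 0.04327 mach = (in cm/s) 1501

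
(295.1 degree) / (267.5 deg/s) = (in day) 1.277e-05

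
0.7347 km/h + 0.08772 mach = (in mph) 67.27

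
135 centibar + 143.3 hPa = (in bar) 1.493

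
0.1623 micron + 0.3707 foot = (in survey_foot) 0.3707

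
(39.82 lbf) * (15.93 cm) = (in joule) 28.22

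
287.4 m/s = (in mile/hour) 642.9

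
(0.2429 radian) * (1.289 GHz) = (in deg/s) 1.794e+10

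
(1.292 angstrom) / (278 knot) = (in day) 1.046e-17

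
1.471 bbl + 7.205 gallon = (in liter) 261.1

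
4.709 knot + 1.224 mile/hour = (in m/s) 2.97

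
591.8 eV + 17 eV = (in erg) 9.754e-10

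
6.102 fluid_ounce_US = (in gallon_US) 0.04767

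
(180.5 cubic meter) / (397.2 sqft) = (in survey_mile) 0.003039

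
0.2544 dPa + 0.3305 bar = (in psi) 4.794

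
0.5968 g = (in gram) 0.5968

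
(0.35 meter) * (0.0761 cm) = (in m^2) 0.0002663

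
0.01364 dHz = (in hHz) 1.364e-05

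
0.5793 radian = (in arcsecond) 1.195e+05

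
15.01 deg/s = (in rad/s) 0.262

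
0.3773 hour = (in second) 1358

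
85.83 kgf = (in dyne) 8.417e+07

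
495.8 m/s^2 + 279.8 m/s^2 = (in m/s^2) 775.6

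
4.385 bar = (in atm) 4.328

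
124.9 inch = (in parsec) 1.028e-16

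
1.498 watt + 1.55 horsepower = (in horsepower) 1.552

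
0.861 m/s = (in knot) 1.674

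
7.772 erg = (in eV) 4.851e+12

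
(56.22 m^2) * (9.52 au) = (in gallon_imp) 1.761e+16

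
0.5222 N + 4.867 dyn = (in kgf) 0.05325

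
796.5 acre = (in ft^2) 3.47e+07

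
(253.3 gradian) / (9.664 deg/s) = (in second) 23.59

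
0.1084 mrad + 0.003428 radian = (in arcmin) 12.16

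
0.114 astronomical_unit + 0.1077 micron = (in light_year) 1.803e-06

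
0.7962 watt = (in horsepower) 0.001068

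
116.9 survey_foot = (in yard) 38.97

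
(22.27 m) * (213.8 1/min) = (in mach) 0.2331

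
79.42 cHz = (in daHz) 0.07942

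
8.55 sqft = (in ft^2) 8.55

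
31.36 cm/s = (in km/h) 1.129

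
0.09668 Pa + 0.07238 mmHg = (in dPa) 97.47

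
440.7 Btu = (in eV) 2.902e+24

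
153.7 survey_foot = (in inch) 1844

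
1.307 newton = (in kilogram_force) 0.1333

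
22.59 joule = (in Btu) 0.02141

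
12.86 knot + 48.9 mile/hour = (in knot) 55.35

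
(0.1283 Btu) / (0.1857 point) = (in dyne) 2.066e+11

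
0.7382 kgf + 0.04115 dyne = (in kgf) 0.7382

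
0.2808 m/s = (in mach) 0.0008247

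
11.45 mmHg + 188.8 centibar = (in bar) 1.903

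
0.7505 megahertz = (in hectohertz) 7505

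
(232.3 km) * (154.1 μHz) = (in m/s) 35.8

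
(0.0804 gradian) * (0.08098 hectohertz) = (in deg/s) 0.586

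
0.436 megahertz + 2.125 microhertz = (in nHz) 4.36e+14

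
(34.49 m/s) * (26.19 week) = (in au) 0.003652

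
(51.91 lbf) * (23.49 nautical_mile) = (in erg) 1.005e+14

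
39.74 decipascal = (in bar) 3.974e-05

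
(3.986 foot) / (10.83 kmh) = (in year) 1.281e-08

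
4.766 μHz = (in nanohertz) 4766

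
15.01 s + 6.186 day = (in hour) 148.5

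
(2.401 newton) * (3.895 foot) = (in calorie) 0.6813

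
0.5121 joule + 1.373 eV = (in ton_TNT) 1.224e-10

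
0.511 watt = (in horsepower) 0.0006853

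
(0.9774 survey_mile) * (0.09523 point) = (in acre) 1.306e-05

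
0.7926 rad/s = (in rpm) 7.569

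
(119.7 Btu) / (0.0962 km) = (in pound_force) 295.1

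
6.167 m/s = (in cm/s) 616.7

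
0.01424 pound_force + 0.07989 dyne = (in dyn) 6334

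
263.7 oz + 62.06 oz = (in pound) 20.36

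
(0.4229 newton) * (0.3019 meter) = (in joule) 0.1277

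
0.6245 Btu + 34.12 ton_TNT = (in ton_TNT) 34.12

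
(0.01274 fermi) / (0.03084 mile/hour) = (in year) 2.93e-23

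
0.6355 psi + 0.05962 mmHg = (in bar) 0.0439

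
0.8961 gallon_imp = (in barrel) 0.02562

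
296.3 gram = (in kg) 0.2963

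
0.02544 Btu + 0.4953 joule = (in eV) 1.706e+20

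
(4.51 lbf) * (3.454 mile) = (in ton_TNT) 2.665e-05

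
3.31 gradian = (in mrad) 51.99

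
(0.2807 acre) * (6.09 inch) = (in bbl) 1105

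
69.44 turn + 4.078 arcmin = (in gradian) 2.778e+04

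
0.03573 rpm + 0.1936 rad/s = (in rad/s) 0.1973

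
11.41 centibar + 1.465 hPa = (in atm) 0.1141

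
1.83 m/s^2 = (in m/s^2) 1.83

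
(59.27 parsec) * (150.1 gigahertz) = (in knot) 5.336e+29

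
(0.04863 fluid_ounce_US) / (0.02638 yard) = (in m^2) 5.962e-05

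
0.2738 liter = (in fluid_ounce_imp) 9.636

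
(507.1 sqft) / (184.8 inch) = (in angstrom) 1.004e+11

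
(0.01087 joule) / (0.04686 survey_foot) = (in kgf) 0.07761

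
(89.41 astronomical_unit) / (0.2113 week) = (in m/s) 1.047e+08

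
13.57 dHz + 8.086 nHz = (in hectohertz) 0.01357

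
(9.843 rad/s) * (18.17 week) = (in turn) 1.722e+07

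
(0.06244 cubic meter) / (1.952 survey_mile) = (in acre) 4.912e-09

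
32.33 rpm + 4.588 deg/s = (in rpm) 33.09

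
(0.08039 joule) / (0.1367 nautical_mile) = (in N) 0.0003175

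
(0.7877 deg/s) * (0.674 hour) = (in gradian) 2124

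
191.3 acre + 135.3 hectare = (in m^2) 2.127e+06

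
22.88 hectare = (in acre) 56.54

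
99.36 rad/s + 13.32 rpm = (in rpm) 962.1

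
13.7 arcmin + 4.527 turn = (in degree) 1630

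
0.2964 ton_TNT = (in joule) 1.24e+09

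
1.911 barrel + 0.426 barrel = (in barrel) 2.337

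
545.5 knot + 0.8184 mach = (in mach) 1.643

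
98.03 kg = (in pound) 216.1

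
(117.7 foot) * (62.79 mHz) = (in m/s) 2.253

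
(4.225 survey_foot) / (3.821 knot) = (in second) 0.6551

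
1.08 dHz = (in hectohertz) 0.00108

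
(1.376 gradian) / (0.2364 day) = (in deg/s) 6.063e-05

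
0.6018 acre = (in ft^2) 2.621e+04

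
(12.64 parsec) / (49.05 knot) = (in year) 4.901e+08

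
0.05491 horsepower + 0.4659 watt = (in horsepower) 0.05553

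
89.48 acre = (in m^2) 3.621e+05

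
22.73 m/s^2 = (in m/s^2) 22.73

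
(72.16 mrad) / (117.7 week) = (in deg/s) 5.808e-08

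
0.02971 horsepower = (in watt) 22.15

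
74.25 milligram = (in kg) 7.425e-05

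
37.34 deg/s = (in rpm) 6.223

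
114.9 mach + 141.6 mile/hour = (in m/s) 3.919e+04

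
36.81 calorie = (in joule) 154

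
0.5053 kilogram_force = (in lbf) 1.114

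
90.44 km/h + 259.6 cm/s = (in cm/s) 2772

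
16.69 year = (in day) 6092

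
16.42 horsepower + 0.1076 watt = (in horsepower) 16.42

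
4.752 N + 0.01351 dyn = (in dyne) 4.752e+05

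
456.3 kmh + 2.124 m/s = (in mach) 0.3785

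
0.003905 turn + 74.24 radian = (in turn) 11.82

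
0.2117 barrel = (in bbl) 0.2117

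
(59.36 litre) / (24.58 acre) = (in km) 5.968e-10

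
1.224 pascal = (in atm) 1.208e-05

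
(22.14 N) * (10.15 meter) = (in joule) 224.7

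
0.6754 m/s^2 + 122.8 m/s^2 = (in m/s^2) 123.5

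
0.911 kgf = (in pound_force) 2.008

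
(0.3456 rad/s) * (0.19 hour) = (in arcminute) 8.127e+05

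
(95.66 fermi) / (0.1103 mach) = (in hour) 7.075e-19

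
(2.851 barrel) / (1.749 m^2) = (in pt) 734.6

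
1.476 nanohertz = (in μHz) 0.001476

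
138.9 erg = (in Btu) 1.317e-08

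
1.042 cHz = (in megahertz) 1.042e-08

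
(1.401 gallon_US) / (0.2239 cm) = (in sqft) 25.5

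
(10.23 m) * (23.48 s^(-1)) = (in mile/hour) 537.3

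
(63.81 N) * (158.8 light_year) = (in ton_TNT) 2.291e+10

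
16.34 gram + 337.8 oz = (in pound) 21.15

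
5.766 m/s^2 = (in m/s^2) 5.766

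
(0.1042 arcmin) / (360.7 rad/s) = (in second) 8.403e-08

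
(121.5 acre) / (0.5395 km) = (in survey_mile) 0.5663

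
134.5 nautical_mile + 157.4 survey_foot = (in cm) 2.491e+07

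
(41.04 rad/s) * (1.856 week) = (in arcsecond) 9.502e+12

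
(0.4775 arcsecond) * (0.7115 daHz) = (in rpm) 0.0001573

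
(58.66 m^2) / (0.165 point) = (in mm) 1.008e+09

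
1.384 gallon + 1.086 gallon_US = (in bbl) 0.05881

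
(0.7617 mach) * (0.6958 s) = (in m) 180.5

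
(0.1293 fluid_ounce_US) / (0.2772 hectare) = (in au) 9.221e-21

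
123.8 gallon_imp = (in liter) 562.8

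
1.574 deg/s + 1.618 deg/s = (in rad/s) 0.05571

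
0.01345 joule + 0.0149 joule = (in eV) 1.769e+17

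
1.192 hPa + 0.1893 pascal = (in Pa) 119.4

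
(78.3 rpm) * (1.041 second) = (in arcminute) 2.934e+04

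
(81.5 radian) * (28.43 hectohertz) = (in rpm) 2.213e+06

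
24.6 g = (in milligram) 2.46e+04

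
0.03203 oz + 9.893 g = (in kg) 0.0108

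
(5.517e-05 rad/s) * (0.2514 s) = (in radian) 1.387e-05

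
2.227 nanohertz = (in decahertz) 2.227e-10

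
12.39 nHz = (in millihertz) 1.239e-05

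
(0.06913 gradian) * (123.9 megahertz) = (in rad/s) 1.345e+05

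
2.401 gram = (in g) 2.401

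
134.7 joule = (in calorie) 32.19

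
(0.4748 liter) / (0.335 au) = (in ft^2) 1.02e-13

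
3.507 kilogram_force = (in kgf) 3.507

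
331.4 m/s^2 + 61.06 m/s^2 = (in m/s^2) 392.5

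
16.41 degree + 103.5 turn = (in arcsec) 1.342e+08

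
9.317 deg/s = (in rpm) 1.553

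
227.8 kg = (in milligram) 2.278e+08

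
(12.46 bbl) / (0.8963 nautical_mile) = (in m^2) 0.001193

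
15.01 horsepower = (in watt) 1.119e+04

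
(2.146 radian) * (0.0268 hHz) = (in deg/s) 329.5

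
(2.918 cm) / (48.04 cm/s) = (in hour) 1.687e-05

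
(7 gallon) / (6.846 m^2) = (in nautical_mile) 2.09e-06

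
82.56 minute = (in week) 0.00819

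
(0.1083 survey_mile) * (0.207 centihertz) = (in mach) 0.00106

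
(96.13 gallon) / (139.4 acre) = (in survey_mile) 4.008e-10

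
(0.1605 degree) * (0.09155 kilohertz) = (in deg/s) 14.69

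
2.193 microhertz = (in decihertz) 2.193e-05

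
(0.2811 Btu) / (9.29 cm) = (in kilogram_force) 325.5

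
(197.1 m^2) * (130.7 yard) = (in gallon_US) 6.223e+06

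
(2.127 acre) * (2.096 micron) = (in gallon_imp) 3.969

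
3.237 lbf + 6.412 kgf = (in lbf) 17.37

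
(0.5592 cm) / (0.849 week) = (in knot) 2.117e-08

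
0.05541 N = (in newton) 0.05541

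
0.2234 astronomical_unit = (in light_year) 3.533e-06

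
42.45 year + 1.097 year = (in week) 2271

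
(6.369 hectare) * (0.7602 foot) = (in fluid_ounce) 4.99e+08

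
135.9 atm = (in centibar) 1.377e+04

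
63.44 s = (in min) 1.057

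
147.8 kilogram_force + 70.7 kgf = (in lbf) 481.7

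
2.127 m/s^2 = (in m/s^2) 2.127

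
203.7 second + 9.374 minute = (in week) 0.001267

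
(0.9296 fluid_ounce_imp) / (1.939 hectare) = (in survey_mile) 8.464e-13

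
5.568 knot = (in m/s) 2.864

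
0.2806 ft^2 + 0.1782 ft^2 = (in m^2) 0.04262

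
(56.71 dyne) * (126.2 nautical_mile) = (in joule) 132.5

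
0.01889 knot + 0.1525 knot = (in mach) 0.0002589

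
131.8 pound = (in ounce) 2109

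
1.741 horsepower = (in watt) 1298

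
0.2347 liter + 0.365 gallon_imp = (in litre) 1.894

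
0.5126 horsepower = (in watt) 382.2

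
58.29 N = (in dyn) 5.829e+06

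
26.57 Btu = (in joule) 2.803e+04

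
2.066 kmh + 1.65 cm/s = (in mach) 0.001734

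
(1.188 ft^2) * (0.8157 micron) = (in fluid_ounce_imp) 0.003169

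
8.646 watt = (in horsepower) 0.01159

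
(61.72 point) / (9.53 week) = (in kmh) 1.36e-08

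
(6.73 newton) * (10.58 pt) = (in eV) 1.568e+17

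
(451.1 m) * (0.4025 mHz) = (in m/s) 0.1816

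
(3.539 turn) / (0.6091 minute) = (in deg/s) 34.86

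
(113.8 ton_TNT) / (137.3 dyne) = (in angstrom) 3.468e+24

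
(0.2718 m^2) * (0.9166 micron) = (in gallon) 6.581e-05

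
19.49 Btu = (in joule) 2.056e+04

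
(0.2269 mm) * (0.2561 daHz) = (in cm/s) 0.05811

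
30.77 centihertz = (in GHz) 3.077e-10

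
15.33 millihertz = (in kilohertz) 1.533e-05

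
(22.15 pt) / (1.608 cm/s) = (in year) 1.541e-08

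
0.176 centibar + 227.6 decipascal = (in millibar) 1.988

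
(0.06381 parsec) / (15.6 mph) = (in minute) 4.706e+12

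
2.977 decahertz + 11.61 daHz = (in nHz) 1.459e+11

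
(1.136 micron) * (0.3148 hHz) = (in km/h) 0.0001287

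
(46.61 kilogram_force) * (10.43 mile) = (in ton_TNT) 0.001834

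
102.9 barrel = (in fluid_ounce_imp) 5.758e+05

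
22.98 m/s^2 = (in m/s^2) 22.98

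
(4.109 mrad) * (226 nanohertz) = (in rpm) 8.868e-09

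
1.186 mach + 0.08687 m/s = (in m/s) 403.9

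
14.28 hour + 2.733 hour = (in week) 0.1013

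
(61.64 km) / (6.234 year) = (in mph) 0.0007014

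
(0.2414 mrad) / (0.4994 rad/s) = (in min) 8.056e-06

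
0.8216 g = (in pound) 0.001811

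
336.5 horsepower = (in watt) 2.509e+05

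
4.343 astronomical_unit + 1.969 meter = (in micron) 6.497e+17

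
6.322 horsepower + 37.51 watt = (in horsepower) 6.372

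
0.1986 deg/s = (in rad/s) 0.003466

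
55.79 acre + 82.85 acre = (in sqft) 6.039e+06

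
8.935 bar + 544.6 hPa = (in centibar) 948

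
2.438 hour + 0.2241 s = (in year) 0.0002783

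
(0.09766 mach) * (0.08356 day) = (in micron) 2.401e+11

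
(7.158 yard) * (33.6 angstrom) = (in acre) 5.434e-12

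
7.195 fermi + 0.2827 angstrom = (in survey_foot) 9.277e-11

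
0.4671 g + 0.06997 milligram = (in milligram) 467.2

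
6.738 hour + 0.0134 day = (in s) 2.541e+04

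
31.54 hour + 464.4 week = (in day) 3252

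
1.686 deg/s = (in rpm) 0.281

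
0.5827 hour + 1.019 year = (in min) 5.356e+05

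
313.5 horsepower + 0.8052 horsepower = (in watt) 2.344e+05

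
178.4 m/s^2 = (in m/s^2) 178.4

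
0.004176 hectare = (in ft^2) 449.5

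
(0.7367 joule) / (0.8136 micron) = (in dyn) 9.055e+10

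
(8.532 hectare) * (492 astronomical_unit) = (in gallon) 1.659e+21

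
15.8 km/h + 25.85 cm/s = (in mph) 10.4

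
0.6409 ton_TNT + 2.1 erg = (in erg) 2.682e+16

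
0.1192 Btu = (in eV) 7.849e+20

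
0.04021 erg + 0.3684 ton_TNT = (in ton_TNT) 0.3684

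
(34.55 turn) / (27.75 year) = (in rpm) 2.369e-06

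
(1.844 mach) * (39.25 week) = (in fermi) 1.49e+25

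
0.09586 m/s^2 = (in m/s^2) 0.09586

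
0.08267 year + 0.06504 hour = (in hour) 724.3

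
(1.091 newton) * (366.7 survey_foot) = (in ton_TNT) 2.914e-08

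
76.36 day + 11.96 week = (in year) 0.4386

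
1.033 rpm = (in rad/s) 0.1082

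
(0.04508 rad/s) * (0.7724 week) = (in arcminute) 7.24e+07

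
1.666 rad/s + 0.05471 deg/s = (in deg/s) 95.51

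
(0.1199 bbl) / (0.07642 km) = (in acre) 6.164e-08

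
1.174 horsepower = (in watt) 875.5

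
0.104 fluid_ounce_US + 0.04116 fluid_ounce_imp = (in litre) 0.004245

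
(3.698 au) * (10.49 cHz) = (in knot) 1.128e+11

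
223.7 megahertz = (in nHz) 2.237e+17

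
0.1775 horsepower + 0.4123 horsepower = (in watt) 439.8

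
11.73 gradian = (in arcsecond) 3.801e+04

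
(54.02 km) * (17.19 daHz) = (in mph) 2.077e+07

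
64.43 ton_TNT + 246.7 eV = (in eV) 1.683e+30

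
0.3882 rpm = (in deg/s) 2.329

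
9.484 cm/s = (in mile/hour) 0.2122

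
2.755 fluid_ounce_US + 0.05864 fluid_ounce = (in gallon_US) 0.02198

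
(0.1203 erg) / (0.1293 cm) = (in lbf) 2.092e-06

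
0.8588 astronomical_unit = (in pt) 3.642e+14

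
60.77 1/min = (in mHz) 1013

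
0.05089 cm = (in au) 3.402e-15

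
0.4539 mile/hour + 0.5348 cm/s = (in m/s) 0.2083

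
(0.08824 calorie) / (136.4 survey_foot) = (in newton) 0.00888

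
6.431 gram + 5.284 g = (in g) 11.71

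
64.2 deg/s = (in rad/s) 1.121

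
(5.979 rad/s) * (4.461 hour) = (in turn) 1.528e+04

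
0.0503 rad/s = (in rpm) 0.4803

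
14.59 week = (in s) 8.824e+06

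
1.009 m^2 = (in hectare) 0.0001009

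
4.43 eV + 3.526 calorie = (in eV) 9.208e+19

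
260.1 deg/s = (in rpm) 43.35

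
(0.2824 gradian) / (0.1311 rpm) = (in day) 3.74e-06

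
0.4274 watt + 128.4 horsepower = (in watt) 9.575e+04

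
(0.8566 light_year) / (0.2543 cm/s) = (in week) 5.269e+12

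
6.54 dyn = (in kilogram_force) 6.669e-06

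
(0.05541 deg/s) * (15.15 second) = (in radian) 0.01465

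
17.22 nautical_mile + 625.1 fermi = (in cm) 3.189e+06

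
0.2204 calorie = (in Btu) 0.000874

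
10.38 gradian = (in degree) 9.342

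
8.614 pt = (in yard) 0.003323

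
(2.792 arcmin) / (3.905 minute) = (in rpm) 3.31e-05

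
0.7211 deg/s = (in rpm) 0.1202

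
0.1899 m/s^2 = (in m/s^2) 0.1899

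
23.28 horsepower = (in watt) 1.736e+04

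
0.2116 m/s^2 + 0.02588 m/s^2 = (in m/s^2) 0.2375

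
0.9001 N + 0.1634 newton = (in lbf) 0.2391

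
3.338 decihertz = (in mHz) 333.8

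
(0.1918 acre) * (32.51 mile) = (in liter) 4.061e+10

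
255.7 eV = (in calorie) 9.792e-18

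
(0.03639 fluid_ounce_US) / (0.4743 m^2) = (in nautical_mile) 1.225e-09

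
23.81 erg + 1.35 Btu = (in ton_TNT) 3.404e-07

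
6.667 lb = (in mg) 3.024e+06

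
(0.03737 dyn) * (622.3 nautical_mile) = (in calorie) 0.1029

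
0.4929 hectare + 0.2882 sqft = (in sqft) 5.306e+04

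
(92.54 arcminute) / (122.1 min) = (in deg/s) 0.0002105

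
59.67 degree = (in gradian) 66.3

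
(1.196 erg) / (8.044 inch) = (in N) 5.854e-07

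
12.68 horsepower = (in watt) 9455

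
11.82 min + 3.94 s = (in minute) 11.89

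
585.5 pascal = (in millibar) 5.855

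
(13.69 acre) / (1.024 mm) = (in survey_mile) 3.362e+04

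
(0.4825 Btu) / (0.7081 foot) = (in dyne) 2.359e+08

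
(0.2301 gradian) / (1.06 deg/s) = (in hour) 5.427e-05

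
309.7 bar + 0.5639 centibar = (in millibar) 3.097e+05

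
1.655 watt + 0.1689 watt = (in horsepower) 0.002446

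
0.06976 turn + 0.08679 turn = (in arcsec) 2.029e+05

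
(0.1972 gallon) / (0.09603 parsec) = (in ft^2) 2.712e-18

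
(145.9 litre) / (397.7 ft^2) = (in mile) 2.454e-06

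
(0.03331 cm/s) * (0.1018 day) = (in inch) 115.3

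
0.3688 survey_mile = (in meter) 593.5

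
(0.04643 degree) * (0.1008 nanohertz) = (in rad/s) 8.168e-14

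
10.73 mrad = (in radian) 0.01073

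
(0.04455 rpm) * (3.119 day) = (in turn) 200.1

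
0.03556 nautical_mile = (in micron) 6.586e+07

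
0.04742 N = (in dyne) 4742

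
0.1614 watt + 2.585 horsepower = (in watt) 1928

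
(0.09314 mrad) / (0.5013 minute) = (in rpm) 2.957e-05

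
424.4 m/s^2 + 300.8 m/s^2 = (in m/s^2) 725.2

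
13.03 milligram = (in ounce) 0.0004596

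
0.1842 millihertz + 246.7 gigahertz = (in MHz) 2.467e+05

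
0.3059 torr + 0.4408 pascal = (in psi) 0.005979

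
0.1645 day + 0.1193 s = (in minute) 236.9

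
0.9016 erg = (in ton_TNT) 2.155e-17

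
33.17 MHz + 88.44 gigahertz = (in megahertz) 8.847e+04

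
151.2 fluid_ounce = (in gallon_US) 1.181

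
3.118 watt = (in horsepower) 0.004181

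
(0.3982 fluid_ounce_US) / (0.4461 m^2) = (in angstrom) 2.64e+05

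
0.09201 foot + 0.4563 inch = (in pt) 112.4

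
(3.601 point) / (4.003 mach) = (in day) 1.079e-11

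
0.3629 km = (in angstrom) 3.629e+12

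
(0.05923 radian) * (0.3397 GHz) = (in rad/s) 2.012e+07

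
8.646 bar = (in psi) 125.4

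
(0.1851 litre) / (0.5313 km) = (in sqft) 3.75e-06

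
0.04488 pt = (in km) 1.583e-08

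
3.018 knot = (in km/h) 5.589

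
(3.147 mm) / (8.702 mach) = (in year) 3.368e-14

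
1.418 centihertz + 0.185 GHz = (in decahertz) 1.85e+07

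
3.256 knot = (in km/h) 6.03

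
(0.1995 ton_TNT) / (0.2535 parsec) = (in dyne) 0.01067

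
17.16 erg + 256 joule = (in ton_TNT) 6.119e-08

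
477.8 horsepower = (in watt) 3.563e+05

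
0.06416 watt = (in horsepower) 8.604e-05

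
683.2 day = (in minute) 9.838e+05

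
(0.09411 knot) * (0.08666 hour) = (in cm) 1510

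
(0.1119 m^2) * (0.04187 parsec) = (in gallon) 3.819e+16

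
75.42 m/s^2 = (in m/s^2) 75.42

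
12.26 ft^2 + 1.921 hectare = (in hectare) 1.921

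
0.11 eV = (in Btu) 1.67e-23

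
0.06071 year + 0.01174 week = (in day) 22.24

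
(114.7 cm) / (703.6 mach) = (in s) 4.788e-06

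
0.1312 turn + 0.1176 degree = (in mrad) 826.4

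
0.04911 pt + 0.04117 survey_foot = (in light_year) 1.328e-18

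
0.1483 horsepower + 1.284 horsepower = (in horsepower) 1.432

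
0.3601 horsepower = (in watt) 268.5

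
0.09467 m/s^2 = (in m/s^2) 0.09467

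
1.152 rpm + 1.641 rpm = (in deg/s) 16.76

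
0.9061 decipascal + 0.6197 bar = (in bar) 0.6197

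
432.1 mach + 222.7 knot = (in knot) 2.862e+05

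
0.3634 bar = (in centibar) 36.34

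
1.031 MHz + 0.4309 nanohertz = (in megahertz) 1.031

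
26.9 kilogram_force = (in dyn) 2.638e+07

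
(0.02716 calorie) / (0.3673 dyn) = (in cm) 3.094e+06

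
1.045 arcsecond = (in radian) 5.066e-06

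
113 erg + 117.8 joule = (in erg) 1.178e+09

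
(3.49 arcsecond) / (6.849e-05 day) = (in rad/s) 2.859e-06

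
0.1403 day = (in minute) 202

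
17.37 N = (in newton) 17.37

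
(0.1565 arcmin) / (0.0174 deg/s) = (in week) 2.479e-07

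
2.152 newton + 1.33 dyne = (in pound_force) 0.4838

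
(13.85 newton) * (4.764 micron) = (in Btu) 6.254e-08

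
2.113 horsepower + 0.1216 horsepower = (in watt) 1666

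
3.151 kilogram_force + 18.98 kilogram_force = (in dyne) 2.17e+07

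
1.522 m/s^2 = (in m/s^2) 1.522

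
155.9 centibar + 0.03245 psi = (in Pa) 1.561e+05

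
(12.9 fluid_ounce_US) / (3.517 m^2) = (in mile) 6.74e-08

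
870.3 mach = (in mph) 6.629e+05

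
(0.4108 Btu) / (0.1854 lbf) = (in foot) 1724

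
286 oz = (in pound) 17.88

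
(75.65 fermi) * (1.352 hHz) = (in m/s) 1.023e-11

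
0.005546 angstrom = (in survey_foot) 1.82e-12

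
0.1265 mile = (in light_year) 2.152e-14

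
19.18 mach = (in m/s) 6531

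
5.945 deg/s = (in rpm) 0.9908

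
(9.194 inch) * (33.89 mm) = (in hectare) 7.914e-07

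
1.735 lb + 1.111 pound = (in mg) 1.291e+06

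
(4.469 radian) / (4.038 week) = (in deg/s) 0.0001048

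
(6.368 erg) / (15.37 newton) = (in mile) 2.574e-11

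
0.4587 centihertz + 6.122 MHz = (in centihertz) 6.122e+08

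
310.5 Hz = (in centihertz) 3.105e+04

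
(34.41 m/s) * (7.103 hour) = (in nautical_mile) 475.1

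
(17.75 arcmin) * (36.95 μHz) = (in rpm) 1.822e-06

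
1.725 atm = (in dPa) 1.748e+06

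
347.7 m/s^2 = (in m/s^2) 347.7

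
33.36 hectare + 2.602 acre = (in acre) 85.04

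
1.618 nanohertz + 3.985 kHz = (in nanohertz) 3.985e+12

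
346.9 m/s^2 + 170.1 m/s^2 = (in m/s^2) 517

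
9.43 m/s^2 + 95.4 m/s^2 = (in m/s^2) 104.8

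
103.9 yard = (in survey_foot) 311.7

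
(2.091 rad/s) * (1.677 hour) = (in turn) 2009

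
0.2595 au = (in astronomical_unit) 0.2595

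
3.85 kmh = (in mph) 2.392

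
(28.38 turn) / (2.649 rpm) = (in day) 0.00744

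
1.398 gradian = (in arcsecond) 4530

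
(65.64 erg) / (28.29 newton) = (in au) 1.551e-18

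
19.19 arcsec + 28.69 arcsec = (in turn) 3.694e-05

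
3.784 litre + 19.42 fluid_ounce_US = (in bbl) 0.02741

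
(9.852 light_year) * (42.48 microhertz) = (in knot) 7.697e+12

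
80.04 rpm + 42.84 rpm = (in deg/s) 737.3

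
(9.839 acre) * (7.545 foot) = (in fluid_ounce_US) 3.096e+09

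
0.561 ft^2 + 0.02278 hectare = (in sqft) 2453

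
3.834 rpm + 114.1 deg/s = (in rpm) 22.85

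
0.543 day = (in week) 0.07757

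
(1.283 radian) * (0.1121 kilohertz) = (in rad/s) 143.8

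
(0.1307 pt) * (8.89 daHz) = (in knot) 0.007968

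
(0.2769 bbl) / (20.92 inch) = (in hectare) 8.285e-06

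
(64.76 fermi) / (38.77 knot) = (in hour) 9.019e-19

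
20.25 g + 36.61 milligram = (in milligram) 2.029e+04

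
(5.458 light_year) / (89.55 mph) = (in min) 2.15e+13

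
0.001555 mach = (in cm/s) 52.95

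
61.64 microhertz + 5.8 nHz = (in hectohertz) 6.165e-07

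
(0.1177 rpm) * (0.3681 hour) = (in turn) 2.6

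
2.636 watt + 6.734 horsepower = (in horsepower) 6.738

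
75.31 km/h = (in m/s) 20.92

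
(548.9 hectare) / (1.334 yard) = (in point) 1.276e+10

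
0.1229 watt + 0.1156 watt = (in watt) 0.2385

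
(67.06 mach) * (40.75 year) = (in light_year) 0.003102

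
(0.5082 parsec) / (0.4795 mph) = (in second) 7.316e+16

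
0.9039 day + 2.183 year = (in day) 797.7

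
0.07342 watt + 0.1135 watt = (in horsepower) 0.0002507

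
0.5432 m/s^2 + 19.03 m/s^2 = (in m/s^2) 19.57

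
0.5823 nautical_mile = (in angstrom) 1.078e+13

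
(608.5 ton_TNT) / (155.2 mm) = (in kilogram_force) 1.673e+12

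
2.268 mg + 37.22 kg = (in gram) 3.722e+04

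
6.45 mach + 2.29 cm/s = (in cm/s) 2.196e+05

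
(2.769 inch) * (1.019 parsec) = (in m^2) 2.211e+15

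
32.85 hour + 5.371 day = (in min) 9705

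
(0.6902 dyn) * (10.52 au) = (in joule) 1.086e+07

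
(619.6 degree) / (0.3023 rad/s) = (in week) 5.915e-05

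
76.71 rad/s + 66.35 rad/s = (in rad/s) 143.1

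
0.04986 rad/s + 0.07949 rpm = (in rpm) 0.5556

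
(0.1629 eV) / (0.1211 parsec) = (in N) 6.985e-36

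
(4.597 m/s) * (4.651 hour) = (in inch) 3.03e+06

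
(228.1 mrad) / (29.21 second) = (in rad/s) 0.007809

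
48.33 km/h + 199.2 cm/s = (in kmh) 55.5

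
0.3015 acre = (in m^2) 1220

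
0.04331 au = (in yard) 7.086e+09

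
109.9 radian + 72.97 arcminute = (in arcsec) 2.267e+07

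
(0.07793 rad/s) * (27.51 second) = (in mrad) 2144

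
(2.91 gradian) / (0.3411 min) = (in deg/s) 0.128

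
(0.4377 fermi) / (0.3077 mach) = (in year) 1.325e-25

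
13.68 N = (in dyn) 1.368e+06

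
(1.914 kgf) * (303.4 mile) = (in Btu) 8687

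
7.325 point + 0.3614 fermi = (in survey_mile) 1.606e-06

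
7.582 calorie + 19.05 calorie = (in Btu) 0.1056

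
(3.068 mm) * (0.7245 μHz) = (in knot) 4.321e-09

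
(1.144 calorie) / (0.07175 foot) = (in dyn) 2.189e+07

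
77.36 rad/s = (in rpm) 738.7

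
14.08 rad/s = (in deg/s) 806.7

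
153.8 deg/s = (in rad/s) 2.684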